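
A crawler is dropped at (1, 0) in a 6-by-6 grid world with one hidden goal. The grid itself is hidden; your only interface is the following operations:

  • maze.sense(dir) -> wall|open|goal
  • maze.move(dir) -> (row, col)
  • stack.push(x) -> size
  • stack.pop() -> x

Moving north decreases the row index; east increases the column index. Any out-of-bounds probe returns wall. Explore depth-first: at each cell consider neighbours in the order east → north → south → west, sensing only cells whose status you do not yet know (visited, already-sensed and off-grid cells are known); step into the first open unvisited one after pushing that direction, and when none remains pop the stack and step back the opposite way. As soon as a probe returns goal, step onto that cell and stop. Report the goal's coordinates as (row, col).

I invoke maze.sense using dir: east, : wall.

I call maze.sense using dir: north, and see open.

Now I run stack.push using x: north, and observe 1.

I try maze.move using dir: north, : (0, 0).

I run maze.sense using dir: east, yielding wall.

I run stack.pop, — result: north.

Next I call maze.move using dir: south, yielding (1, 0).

I run maze.sense using dir: south, and see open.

I try stack.push using x: south, and see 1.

I try maze.move using dir: south, giving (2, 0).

I use maze.sense using dir: east, — result: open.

Invoking stack.push using x: east, — result: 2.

Invoking maze.move using dir: east, yielding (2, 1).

I call maze.sense using dir: east, and see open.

Using stack.push using x: east, : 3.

I run maze.move using dir: east, which returns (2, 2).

I try maze.sense using dir: east, giving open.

I try stack.push using x: east, and get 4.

Using maze.move using dir: east, : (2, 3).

Now I run maze.sense using dir: east, — result: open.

Next I call stack.push using x: east, — result: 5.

Now I run maze.move using dir: east, → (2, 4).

Now I run maze.sense using dir: east, which returns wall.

I invoke maze.sense using dir: north, yielding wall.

I run maze.sense using dir: south, which returns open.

I call stack.push using x: south, giving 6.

I invoke maze.move using dir: south, giving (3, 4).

I run maze.sense using dir: east, : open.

Now I run stack.push using x: east, : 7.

I call maze.move using dir: east, and get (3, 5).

I use maze.sense using dir: south, yielding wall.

I use stack.pop(), giving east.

I invoke maze.move using dir: west, and see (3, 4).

Invoking maze.sense using dir: south, giving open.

I try stack.push using x: south, yielding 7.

I use maze.move using dir: south, and get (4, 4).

Next I call maze.sense using dir: south, giving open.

Then stack.push using x: south, and see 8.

Calling maze.move using dir: south, and observe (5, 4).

Using maze.sense using dir: east, giving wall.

I run maze.sense using dir: west, which returns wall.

Next I call stack.pop(), → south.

Invoking maze.move using dir: north, which returns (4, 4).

I invoke maze.sense using dir: west, and observe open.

I invoke stack.push using x: west, and get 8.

Invoking maze.move using dir: west, yielding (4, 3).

Using maze.sense using dir: north, — result: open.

I use stack.push using x: north, giving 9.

I try maze.move using dir: north, and get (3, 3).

Next I call maze.sense using dir: west, giving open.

Now I run stack.push using x: west, yielding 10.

Invoking maze.move using dir: west, and see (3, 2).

Next I call maze.sense using dir: south, yielding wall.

Now I run maze.sense using dir: west, giving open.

I invoke stack.push using x: west, and observe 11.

Calling maze.move using dir: west, yielding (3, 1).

Now I run maze.sense using dir: south, and get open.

Next I call stack.push using x: south, : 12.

Invoking maze.move using dir: south, — result: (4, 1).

Using maze.sense using dir: south, and observe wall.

Now I run maze.sense using dir: west, and observe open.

Calling stack.push using x: west, : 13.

I call maze.move using dir: west, yielding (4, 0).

Next I call maze.sense using dir: north, → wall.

Calling maze.sense using dir: south, giving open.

Using stack.push using x: south, : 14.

I run maze.move using dir: south, — result: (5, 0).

I try stack.pop(), → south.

Invoking maze.move using dir: north, which returns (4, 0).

I use stack.pop(), — result: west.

Next I call maze.move using dir: east, which returns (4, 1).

I invoke stack.pop(), and observe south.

Now I run maze.move using dir: north, : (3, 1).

I use stack.pop, and see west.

I use maze.move using dir: east, giving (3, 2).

I invoke stack.pop, → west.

I call maze.move using dir: east, which returns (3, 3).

Now I run stack.pop, and observe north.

Using maze.move using dir: south, and see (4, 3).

I run stack.pop(), and get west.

Calling maze.move using dir: east, giving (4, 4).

I try stack.pop, yielding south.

Now I run maze.move using dir: north, → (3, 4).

Calling stack.pop(), and see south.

Then maze.move using dir: north, → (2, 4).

I try stack.pop, — result: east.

I run maze.move using dir: west, : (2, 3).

Next I call maze.sense using dir: north, yielding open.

Then stack.push using x: north, and see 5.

I invoke maze.move using dir: north, → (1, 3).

I try maze.sense using dir: north, and see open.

Invoking stack.push using x: north, and observe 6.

Next I call maze.move using dir: north, yielding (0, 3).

Now I run maze.sense using dir: east, and see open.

I use stack.push using x: east, — result: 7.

Next I call maze.move using dir: east, and see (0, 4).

Invoking maze.sense using dir: east, : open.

Now I run stack.push using x: east, yielding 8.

I try maze.move using dir: east, : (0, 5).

Invoking maze.sense using dir: south, and get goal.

Then maze.move using dir: south, giving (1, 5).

Answer: (1, 5)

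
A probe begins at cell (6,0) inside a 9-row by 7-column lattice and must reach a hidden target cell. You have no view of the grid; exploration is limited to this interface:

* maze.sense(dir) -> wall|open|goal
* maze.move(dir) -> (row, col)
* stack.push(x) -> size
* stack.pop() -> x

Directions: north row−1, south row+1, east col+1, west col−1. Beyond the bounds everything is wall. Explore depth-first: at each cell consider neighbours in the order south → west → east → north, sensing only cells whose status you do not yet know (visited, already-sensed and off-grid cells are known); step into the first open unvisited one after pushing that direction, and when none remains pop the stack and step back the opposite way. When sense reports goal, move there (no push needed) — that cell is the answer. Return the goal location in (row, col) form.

# sense(dir='south') : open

# push(x='south') : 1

# move(dir='south') : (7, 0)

# sense(dir='south') : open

# push(x='south') : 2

# move(dir='south') : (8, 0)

# sense(dir='east') : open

# push(x='east') : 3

# move(dir='east') : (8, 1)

# sense(dir='east') : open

# push(x='east') : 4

# move(dir='east') : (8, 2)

# sense(dir='east') : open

# push(x='east') : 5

# move(dir='east') : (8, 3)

# sense(dir='east') : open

# push(x='east') : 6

# move(dir='east') : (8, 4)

# sense(dir='east') : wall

# sense(dir='north') : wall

# pop() : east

# move(dir='west') : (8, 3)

# sense(dir='north') : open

# push(x='north') : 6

# move(dir='north') : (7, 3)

# sense(dir='west') : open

# push(x='west') : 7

# move(dir='west') : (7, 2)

# sense(dir='west') : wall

# sense(dir='north') : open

# push(x='north') : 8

# move(dir='north') : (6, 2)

# sense(dir='west') : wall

# sense(dir='east') : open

# push(x='east') : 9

# move(dir='east') : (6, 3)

# sense(dir='east') : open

# push(x='east') : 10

# move(dir='east') : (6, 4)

# sense(dir='east') : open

# push(x='east') : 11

# move(dir='east') : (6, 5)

# sense(dir='south') : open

# push(x='south') : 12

# move(dir='south') : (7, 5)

# sense(dir='east') : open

# push(x='east') : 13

# move(dir='east') : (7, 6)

# sense(dir='south') : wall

# sense(dir='north') : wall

# pop() : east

# move(dir='west') : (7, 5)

# pop() : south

# move(dir='north') : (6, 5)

# sense(dir='north') : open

# push(x='north') : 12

# move(dir='north') : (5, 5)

# sense(dir='west') : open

# push(x='west') : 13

# move(dir='west') : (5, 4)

# sense(dir='west') : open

# push(x='west') : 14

# move(dir='west') : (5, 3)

# sense(dir='west') : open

# push(x='west') : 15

# move(dir='west') : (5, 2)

# sense(dir='west') : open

# push(x='west') : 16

# move(dir='west') : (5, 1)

# sense(dir='west') : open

# push(x='west') : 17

# move(dir='west') : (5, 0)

# sense(dir='north') : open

# push(x='north') : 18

# move(dir='north') : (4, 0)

# sense(dir='east') : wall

# sense(dir='north') : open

# push(x='north') : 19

# move(dir='north') : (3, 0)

# sense(dir='east') : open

# push(x='east') : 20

# move(dir='east') : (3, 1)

# sense(dir='east') : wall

# sense(dir='north') : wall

# pop() : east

# move(dir='west') : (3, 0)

# sense(dir='north') : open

# push(x='north') : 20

# move(dir='north') : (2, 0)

# sense(dir='north') : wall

# pop() : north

# move(dir='south') : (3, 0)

# pop() : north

# move(dir='south') : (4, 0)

# pop() : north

# move(dir='south') : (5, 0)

# pop() : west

# move(dir='east') : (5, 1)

# pop() : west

# move(dir='east') : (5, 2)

# sense(dir='north') : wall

# pop() : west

# move(dir='east') : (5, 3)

# sense(dir='north') : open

# push(x='north') : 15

# move(dir='north') : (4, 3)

# sense(dir='east') : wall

# sense(dir='north') : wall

# pop() : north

# move(dir='south') : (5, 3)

# pop() : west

# move(dir='east') : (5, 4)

# pop() : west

# move(dir='east') : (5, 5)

# sense(dir='east') : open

# push(x='east') : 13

# move(dir='east') : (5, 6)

# sense(dir='north') : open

# push(x='north') : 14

# move(dir='north') : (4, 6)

# sense(dir='west') : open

# push(x='west') : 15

# move(dir='west') : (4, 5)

# sense(dir='north') : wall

# pop() : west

# move(dir='east') : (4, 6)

# sense(dir='north') : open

# push(x='north') : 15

# move(dir='north') : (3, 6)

# sense(dir='north') : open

# push(x='north') : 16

# move(dir='north') : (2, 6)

# sense(dir='west') : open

# push(x='west') : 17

# move(dir='west') : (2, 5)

# sense(dir='west') : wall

# sense(dir='north') : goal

# move(dir='north') : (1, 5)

Answer: (1, 5)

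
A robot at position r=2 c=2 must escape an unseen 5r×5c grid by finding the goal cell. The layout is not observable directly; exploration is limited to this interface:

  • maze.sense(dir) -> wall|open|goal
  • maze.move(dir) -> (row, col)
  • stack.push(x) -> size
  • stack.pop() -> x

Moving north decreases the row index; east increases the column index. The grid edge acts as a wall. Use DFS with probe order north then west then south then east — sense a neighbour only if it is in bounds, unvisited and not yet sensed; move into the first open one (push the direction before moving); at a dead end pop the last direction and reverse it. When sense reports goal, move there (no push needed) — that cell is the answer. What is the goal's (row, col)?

-> sense(dir='north')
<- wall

-> sense(dir='west')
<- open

-> push(x='west')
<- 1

-> move(dir='west')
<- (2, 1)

-> sense(dir='north')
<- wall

-> sense(dir='west')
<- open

-> push(x='west')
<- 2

-> move(dir='west')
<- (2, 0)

-> sense(dir='north')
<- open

-> push(x='north')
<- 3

-> move(dir='north')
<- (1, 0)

-> sense(dir='north')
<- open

-> push(x='north')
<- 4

-> move(dir='north')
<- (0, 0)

-> sense(dir='east')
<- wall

-> pop()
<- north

-> move(dir='south')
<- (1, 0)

-> pop()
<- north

-> move(dir='south')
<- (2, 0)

-> sense(dir='south')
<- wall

-> pop()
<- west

-> move(dir='east')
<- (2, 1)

-> sense(dir='south')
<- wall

-> pop()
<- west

-> move(dir='east')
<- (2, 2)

-> sense(dir='south')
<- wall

-> sense(dir='east')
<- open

-> push(x='east')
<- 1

-> move(dir='east')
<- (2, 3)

-> sense(dir='north')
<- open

-> push(x='north')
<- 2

-> move(dir='north')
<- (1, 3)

-> sense(dir='north')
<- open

-> push(x='north')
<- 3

-> move(dir='north')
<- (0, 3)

-> sense(dir='west')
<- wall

-> sense(dir='east')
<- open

-> push(x='east')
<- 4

-> move(dir='east')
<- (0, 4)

-> sense(dir='south')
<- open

-> push(x='south')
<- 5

-> move(dir='south')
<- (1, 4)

-> sense(dir='south')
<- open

-> push(x='south')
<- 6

-> move(dir='south')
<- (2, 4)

-> sense(dir='south')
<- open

-> push(x='south')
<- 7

-> move(dir='south')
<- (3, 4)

-> sense(dir='west')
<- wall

-> sense(dir='south')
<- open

-> push(x='south')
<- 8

-> move(dir='south')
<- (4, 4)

-> sense(dir='west')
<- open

-> push(x='west')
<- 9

-> move(dir='west')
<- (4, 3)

-> sense(dir='west')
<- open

-> push(x='west')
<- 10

-> move(dir='west')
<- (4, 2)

-> sense(dir='west')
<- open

-> push(x='west')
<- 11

-> move(dir='west')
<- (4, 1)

-> sense(dir='west')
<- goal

-> move(dir='west')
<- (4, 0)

Answer: (4, 0)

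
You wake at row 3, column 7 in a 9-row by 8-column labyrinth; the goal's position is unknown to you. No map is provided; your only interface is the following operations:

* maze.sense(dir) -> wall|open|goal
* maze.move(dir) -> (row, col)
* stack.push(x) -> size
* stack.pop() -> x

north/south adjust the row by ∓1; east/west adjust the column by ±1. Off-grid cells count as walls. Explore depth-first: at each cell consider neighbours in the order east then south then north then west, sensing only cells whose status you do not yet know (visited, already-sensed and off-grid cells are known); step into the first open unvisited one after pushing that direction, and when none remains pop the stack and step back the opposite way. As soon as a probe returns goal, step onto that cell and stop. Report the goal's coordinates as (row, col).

Do: maze.sense[dir: south]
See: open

Do: stack.push[x: south]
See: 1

Do: maze.move[dir: south]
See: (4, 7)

Do: maze.sense[dir: south]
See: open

Do: stack.push[x: south]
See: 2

Do: maze.move[dir: south]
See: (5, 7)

Do: maze.sense[dir: south]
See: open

Do: stack.push[x: south]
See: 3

Do: maze.move[dir: south]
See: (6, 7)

Do: maze.sense[dir: south]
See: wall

Do: maze.sense[dir: west]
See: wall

Do: stack.pop[]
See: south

Do: maze.move[dir: north]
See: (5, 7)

Do: maze.sense[dir: west]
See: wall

Do: stack.pop[]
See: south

Do: maze.move[dir: north]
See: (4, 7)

Do: maze.sense[dir: west]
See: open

Do: stack.push[x: west]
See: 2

Do: maze.move[dir: west]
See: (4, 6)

Do: maze.sense[dir: north]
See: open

Do: stack.push[x: north]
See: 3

Do: maze.move[dir: north]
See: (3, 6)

Do: maze.sense[dir: north]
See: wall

Do: maze.sense[dir: west]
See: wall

Do: stack.pop[]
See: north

Do: maze.move[dir: south]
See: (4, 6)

Do: maze.sense[dir: west]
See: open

Do: stack.push[x: west]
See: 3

Do: maze.move[dir: west]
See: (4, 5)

Do: maze.sense[dir: south]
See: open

Do: stack.push[x: south]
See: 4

Do: maze.move[dir: south]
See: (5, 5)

Do: maze.sense[dir: south]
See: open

Do: stack.push[x: south]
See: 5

Do: maze.move[dir: south]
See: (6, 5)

Do: maze.sense[dir: south]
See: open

Do: stack.push[x: south]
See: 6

Do: maze.move[dir: south]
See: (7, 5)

Do: maze.sense[dir: east]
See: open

Do: stack.push[x: east]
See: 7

Do: maze.move[dir: east]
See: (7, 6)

Do: maze.sense[dir: south]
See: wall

Do: stack.pop[]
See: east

Do: maze.move[dir: west]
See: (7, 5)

Do: maze.sense[dir: south]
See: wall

Do: maze.sense[dir: west]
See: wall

Do: stack.pop[]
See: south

Do: maze.move[dir: north]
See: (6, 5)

Do: maze.sense[dir: west]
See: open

Do: stack.push[x: west]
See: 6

Do: maze.move[dir: west]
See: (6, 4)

Do: maze.sense[dir: north]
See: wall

Do: maze.sense[dir: west]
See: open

Do: stack.push[x: west]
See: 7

Do: maze.move[dir: west]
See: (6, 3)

Do: maze.sense[dir: south]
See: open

Do: stack.push[x: south]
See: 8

Do: maze.move[dir: south]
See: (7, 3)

Do: maze.sense[dir: south]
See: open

Do: stack.push[x: south]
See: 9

Do: maze.move[dir: south]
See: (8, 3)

Do: maze.sense[dir: east]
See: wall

Do: maze.sense[dir: west]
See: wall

Do: stack.pop[]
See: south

Do: maze.move[dir: north]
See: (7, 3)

Do: maze.sense[dir: west]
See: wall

Do: stack.pop[]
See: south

Do: maze.move[dir: north]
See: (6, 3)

Do: maze.sense[dir: north]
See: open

Do: stack.push[x: north]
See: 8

Do: maze.move[dir: north]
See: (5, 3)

Do: maze.sense[dir: north]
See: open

Do: stack.push[x: north]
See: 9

Do: maze.move[dir: north]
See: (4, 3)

Do: maze.sense[dir: east]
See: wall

Do: maze.sense[dir: north]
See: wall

Do: maze.sense[dir: west]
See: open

Do: stack.push[x: west]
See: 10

Do: maze.move[dir: west]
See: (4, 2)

Do: maze.sense[dir: south]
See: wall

Do: maze.sense[dir: north]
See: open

Do: stack.push[x: north]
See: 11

Do: maze.move[dir: north]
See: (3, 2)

Do: maze.sense[dir: north]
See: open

Do: stack.push[x: north]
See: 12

Do: maze.move[dir: north]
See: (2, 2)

Do: maze.sense[dir: east]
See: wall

Do: maze.sense[dir: north]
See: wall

Do: maze.sense[dir: west]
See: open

Do: stack.push[x: west]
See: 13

Do: maze.move[dir: west]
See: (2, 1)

Do: maze.sense[dir: south]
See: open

Do: stack.push[x: south]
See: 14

Do: maze.move[dir: south]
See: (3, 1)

Do: maze.sense[dir: south]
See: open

Do: stack.push[x: south]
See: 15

Do: maze.move[dir: south]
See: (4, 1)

Do: maze.sense[dir: south]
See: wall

Do: maze.sense[dir: west]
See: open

Do: stack.push[x: west]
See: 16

Do: maze.move[dir: west]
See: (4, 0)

Do: maze.sense[dir: south]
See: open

Do: stack.push[x: south]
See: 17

Do: maze.move[dir: south]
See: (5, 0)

Do: maze.sense[dir: south]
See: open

Do: stack.push[x: south]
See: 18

Do: maze.move[dir: south]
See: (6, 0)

Do: maze.sense[dir: east]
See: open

Do: stack.push[x: east]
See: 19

Do: maze.move[dir: east]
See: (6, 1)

Do: maze.sense[dir: east]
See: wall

Do: maze.sense[dir: south]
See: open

Do: stack.push[x: south]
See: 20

Do: maze.move[dir: south]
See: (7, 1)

Do: maze.sense[dir: south]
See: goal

Do: maze.move[dir: south]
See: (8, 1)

Answer: (8, 1)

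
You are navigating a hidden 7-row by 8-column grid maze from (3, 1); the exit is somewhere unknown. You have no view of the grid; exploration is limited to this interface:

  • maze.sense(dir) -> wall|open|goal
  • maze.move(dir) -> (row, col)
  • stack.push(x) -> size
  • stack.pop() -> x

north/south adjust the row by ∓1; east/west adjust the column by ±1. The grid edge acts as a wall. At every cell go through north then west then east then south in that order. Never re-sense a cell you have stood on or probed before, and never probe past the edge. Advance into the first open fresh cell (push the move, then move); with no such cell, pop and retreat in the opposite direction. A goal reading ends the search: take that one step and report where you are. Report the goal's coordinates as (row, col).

% maze.sense north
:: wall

% maze.sense west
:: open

% stack.push west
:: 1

% maze.move west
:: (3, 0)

% maze.sense north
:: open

% stack.push north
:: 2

% maze.move north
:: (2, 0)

% maze.sense north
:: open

% stack.push north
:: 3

% maze.move north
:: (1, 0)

% maze.sense north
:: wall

% maze.sense east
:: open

% stack.push east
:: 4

% maze.move east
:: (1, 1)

% maze.sense north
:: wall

% maze.sense east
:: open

% stack.push east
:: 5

% maze.move east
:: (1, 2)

% maze.sense north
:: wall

% maze.sense east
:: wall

% maze.sense south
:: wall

% stack.pop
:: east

% maze.move west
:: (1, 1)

% stack.pop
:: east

% maze.move west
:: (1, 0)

% stack.pop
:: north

% maze.move south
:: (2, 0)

% stack.pop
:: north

% maze.move south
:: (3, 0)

% maze.sense south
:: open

% stack.push south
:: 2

% maze.move south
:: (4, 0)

% maze.sense east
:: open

% stack.push east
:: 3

% maze.move east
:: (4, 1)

% maze.sense east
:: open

% stack.push east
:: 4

% maze.move east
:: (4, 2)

% maze.sense north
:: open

% stack.push north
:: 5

% maze.move north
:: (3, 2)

% maze.sense east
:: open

% stack.push east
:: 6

% maze.move east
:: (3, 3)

% maze.sense north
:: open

% stack.push north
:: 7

% maze.move north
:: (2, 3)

% maze.sense east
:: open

% stack.push east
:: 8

% maze.move east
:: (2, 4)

% maze.sense north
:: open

% stack.push north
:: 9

% maze.move north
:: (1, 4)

% maze.sense north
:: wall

% maze.sense east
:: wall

% stack.pop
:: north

% maze.move south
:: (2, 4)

% maze.sense east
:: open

% stack.push east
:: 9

% maze.move east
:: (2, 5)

% maze.sense east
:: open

% stack.push east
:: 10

% maze.move east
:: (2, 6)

% maze.sense north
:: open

% stack.push north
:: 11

% maze.move north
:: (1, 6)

% maze.sense north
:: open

% stack.push north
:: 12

% maze.move north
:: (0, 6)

% maze.sense west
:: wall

% maze.sense east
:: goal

% maze.move east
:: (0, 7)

Answer: (0, 7)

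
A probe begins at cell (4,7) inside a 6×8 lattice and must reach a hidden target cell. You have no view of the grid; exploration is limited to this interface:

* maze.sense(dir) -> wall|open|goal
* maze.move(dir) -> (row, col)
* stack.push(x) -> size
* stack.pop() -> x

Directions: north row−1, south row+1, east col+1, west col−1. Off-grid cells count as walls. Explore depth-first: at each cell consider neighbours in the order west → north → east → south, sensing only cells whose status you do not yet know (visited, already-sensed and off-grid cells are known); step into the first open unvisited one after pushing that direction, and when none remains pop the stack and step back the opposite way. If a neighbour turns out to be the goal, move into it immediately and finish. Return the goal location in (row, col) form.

CALL maze.sense[dir→west]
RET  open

CALL stack.push[x→west]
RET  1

CALL maze.move[dir→west]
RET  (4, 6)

CALL maze.sense[dir→west]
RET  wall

CALL maze.sense[dir→north]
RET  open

CALL stack.push[x→north]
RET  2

CALL maze.move[dir→north]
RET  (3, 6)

CALL maze.sense[dir→west]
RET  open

CALL stack.push[x→west]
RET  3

CALL maze.move[dir→west]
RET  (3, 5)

CALL maze.sense[dir→west]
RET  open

CALL stack.push[x→west]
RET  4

CALL maze.move[dir→west]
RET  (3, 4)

CALL maze.sense[dir→west]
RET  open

CALL stack.push[x→west]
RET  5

CALL maze.move[dir→west]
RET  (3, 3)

CALL maze.sense[dir→west]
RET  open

CALL stack.push[x→west]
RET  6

CALL maze.move[dir→west]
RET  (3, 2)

CALL maze.sense[dir→west]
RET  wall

CALL maze.sense[dir→north]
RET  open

CALL stack.push[x→north]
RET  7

CALL maze.move[dir→north]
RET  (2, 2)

CALL maze.sense[dir→west]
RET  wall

CALL maze.sense[dir→north]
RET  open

CALL stack.push[x→north]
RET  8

CALL maze.move[dir→north]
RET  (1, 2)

CALL maze.sense[dir→west]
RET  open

CALL stack.push[x→west]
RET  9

CALL maze.move[dir→west]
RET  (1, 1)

CALL maze.sense[dir→west]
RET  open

CALL stack.push[x→west]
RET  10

CALL maze.move[dir→west]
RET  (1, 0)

CALL maze.sense[dir→north]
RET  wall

CALL maze.sense[dir→south]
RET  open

CALL stack.push[x→south]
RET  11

CALL maze.move[dir→south]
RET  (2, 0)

CALL maze.sense[dir→south]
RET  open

CALL stack.push[x→south]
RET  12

CALL maze.move[dir→south]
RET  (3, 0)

CALL maze.sense[dir→south]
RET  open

CALL stack.push[x→south]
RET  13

CALL maze.move[dir→south]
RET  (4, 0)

CALL maze.sense[dir→east]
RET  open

CALL stack.push[x→east]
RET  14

CALL maze.move[dir→east]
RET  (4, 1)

CALL maze.sense[dir→east]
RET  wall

CALL maze.sense[dir→south]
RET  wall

CALL stack.pop[]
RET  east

CALL maze.move[dir→west]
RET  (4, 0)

CALL maze.sense[dir→south]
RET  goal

CALL maze.move[dir→south]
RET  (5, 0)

Answer: (5, 0)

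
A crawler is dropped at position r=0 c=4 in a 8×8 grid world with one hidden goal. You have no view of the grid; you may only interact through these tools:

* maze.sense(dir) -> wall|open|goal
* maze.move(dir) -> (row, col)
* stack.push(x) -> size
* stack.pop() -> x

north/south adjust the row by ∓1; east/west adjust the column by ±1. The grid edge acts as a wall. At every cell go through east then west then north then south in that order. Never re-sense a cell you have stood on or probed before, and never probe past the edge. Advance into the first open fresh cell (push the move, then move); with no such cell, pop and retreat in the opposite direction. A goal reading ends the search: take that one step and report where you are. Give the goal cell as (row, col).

-> maze.sense(east)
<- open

-> stack.push(east)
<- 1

-> maze.move(east)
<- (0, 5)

-> maze.sense(east)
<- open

-> stack.push(east)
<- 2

-> maze.move(east)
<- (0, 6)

-> maze.sense(east)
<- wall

-> maze.sense(south)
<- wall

-> stack.pop()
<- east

-> maze.move(west)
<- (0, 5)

-> maze.sense(south)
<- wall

-> stack.pop()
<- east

-> maze.move(west)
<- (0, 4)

-> maze.sense(west)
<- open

-> stack.push(west)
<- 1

-> maze.move(west)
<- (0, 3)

-> maze.sense(west)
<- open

-> stack.push(west)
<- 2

-> maze.move(west)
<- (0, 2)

-> maze.sense(west)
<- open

-> stack.push(west)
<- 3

-> maze.move(west)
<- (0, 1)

-> maze.sense(west)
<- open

-> stack.push(west)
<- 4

-> maze.move(west)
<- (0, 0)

-> maze.sense(south)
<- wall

-> stack.pop()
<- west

-> maze.move(east)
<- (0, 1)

-> maze.sense(south)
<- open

-> stack.push(south)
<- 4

-> maze.move(south)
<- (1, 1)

-> maze.sense(east)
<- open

-> stack.push(east)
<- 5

-> maze.move(east)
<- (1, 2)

-> maze.sense(east)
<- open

-> stack.push(east)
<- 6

-> maze.move(east)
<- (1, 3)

-> maze.sense(east)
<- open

-> stack.push(east)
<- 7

-> maze.move(east)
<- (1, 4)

-> maze.sense(south)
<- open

-> stack.push(south)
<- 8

-> maze.move(south)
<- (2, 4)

-> maze.sense(east)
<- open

-> stack.push(east)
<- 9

-> maze.move(east)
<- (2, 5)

-> maze.sense(east)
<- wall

-> maze.sense(south)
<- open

-> stack.push(south)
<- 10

-> maze.move(south)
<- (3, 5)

-> maze.sense(east)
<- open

-> stack.push(east)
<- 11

-> maze.move(east)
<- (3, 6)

-> maze.sense(east)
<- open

-> stack.push(east)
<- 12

-> maze.move(east)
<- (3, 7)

-> maze.sense(north)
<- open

-> stack.push(north)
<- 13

-> maze.move(north)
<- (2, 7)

-> maze.sense(north)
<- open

-> stack.push(north)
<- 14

-> maze.move(north)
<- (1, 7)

-> stack.pop()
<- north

-> maze.move(south)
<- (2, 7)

-> stack.pop()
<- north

-> maze.move(south)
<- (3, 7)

-> maze.sense(south)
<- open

-> stack.push(south)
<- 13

-> maze.move(south)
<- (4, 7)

-> maze.sense(west)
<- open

-> stack.push(west)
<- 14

-> maze.move(west)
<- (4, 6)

-> maze.sense(west)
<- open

-> stack.push(west)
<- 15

-> maze.move(west)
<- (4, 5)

-> maze.sense(west)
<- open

-> stack.push(west)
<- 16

-> maze.move(west)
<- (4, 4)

-> maze.sense(west)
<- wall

-> maze.sense(north)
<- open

-> stack.push(north)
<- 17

-> maze.move(north)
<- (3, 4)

-> maze.sense(west)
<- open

-> stack.push(west)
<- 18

-> maze.move(west)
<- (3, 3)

-> maze.sense(west)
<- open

-> stack.push(west)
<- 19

-> maze.move(west)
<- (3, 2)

-> maze.sense(west)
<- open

-> stack.push(west)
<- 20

-> maze.move(west)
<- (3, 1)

-> maze.sense(west)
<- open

-> stack.push(west)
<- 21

-> maze.move(west)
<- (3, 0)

-> maze.sense(north)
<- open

-> stack.push(north)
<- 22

-> maze.move(north)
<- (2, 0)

-> maze.sense(east)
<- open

-> stack.push(east)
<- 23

-> maze.move(east)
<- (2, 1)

-> maze.sense(east)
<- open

-> stack.push(east)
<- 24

-> maze.move(east)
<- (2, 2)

-> maze.sense(east)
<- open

-> stack.push(east)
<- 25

-> maze.move(east)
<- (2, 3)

-> stack.pop()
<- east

-> maze.move(west)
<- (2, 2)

-> stack.pop()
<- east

-> maze.move(west)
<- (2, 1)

-> stack.pop()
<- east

-> maze.move(west)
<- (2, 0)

-> stack.pop()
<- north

-> maze.move(south)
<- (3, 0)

-> maze.sense(south)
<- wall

-> stack.pop()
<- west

-> maze.move(east)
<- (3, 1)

-> maze.sense(south)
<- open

-> stack.push(south)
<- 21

-> maze.move(south)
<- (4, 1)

-> maze.sense(east)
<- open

-> stack.push(east)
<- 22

-> maze.move(east)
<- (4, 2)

-> maze.sense(south)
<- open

-> stack.push(south)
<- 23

-> maze.move(south)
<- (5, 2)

-> maze.sense(east)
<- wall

-> maze.sense(west)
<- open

-> stack.push(west)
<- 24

-> maze.move(west)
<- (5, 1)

-> maze.sense(west)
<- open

-> stack.push(west)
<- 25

-> maze.move(west)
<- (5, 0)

-> maze.sense(south)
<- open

-> stack.push(south)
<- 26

-> maze.move(south)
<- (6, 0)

-> maze.sense(east)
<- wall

-> maze.sense(south)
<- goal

-> maze.move(south)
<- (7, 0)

Answer: (7, 0)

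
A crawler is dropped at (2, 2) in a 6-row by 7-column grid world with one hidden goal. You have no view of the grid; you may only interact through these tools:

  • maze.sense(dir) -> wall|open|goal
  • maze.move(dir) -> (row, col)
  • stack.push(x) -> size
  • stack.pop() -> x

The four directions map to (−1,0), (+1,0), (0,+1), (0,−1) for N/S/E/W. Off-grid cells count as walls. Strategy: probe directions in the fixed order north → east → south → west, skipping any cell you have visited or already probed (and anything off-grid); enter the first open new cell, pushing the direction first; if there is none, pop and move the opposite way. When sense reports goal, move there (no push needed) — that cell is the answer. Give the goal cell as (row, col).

CALL maze.sense[dir→north]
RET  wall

CALL maze.sense[dir→east]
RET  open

CALL stack.push[x→east]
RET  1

CALL maze.move[dir→east]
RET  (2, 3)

CALL maze.sense[dir→north]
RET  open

CALL stack.push[x→north]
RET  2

CALL maze.move[dir→north]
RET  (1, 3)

CALL maze.sense[dir→north]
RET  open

CALL stack.push[x→north]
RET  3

CALL maze.move[dir→north]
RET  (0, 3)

CALL maze.sense[dir→east]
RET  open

CALL stack.push[x→east]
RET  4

CALL maze.move[dir→east]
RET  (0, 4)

CALL maze.sense[dir→east]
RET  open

CALL stack.push[x→east]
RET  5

CALL maze.move[dir→east]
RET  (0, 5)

CALL maze.sense[dir→east]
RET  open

CALL stack.push[x→east]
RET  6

CALL maze.move[dir→east]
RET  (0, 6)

CALL maze.sense[dir→south]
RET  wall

CALL stack.pop[]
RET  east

CALL maze.move[dir→west]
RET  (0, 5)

CALL maze.sense[dir→south]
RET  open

CALL stack.push[x→south]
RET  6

CALL maze.move[dir→south]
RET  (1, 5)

CALL maze.sense[dir→south]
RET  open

CALL stack.push[x→south]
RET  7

CALL maze.move[dir→south]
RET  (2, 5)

CALL maze.sense[dir→east]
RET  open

CALL stack.push[x→east]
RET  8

CALL maze.move[dir→east]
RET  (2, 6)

CALL maze.sense[dir→south]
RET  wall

CALL stack.pop[]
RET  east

CALL maze.move[dir→west]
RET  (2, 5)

CALL maze.sense[dir→south]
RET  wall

CALL maze.sense[dir→west]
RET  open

CALL stack.push[x→west]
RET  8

CALL maze.move[dir→west]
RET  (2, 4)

CALL maze.sense[dir→north]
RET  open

CALL stack.push[x→north]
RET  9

CALL maze.move[dir→north]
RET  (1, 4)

CALL stack.pop[]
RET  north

CALL maze.move[dir→south]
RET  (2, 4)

CALL maze.sense[dir→south]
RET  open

CALL stack.push[x→south]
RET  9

CALL maze.move[dir→south]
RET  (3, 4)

CALL maze.sense[dir→south]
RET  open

CALL stack.push[x→south]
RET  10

CALL maze.move[dir→south]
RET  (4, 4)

CALL maze.sense[dir→east]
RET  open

CALL stack.push[x→east]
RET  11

CALL maze.move[dir→east]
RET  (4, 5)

CALL maze.sense[dir→east]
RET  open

CALL stack.push[x→east]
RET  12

CALL maze.move[dir→east]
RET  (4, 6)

CALL maze.sense[dir→south]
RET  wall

CALL stack.pop[]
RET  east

CALL maze.move[dir→west]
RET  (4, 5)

CALL maze.sense[dir→south]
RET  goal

CALL maze.move[dir→south]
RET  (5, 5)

Answer: (5, 5)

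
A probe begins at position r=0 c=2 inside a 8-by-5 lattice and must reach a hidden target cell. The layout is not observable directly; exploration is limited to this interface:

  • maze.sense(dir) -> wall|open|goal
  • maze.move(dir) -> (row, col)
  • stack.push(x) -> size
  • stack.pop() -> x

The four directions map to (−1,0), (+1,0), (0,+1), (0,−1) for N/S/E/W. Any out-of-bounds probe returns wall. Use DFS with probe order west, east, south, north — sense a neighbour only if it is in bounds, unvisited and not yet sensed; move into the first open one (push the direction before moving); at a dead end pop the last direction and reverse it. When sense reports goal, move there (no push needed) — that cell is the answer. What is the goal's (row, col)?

[in] maze.sense dir: west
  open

[in] stack.push x: west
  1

[in] maze.move dir: west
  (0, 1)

[in] maze.sense dir: west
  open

[in] stack.push x: west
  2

[in] maze.move dir: west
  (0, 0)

[in] maze.sense dir: south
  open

[in] stack.push x: south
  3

[in] maze.move dir: south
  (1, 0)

[in] maze.sense dir: east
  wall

[in] maze.sense dir: south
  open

[in] stack.push x: south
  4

[in] maze.move dir: south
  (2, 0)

[in] maze.sense dir: east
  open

[in] stack.push x: east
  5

[in] maze.move dir: east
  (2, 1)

[in] maze.sense dir: east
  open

[in] stack.push x: east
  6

[in] maze.move dir: east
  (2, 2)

[in] maze.sense dir: east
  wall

[in] maze.sense dir: south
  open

[in] stack.push x: south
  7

[in] maze.move dir: south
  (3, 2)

[in] maze.sense dir: west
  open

[in] stack.push x: west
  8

[in] maze.move dir: west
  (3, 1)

[in] maze.sense dir: west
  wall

[in] maze.sense dir: south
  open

[in] stack.push x: south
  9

[in] maze.move dir: south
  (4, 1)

[in] maze.sense dir: west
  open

[in] stack.push x: west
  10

[in] maze.move dir: west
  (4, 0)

[in] maze.sense dir: south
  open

[in] stack.push x: south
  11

[in] maze.move dir: south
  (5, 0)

[in] maze.sense dir: east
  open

[in] stack.push x: east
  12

[in] maze.move dir: east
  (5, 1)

[in] maze.sense dir: east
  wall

[in] maze.sense dir: south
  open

[in] stack.push x: south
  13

[in] maze.move dir: south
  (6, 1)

[in] maze.sense dir: west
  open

[in] stack.push x: west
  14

[in] maze.move dir: west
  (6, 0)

[in] maze.sense dir: south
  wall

[in] stack.pop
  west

[in] maze.move dir: east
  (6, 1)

[in] maze.sense dir: east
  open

[in] stack.push x: east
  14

[in] maze.move dir: east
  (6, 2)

[in] maze.sense dir: east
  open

[in] stack.push x: east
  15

[in] maze.move dir: east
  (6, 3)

[in] maze.sense dir: east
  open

[in] stack.push x: east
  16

[in] maze.move dir: east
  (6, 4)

[in] maze.sense dir: south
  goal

[in] maze.move dir: south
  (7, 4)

Answer: (7, 4)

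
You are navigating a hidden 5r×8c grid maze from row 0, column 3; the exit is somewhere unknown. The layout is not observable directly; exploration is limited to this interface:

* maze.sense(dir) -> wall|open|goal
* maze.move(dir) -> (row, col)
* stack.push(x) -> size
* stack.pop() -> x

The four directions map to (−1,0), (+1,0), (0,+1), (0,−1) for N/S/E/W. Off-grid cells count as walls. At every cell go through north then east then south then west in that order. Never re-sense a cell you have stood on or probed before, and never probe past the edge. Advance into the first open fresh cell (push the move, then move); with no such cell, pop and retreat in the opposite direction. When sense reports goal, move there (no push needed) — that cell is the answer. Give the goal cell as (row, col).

;; 1. maze.sense(east) : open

;; 2. stack.push(east) : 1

;; 3. maze.move(east) : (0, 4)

;; 4. maze.sense(east) : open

;; 5. stack.push(east) : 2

;; 6. maze.move(east) : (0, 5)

;; 7. maze.sense(east) : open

;; 8. stack.push(east) : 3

;; 9. maze.move(east) : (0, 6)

;; 10. maze.sense(east) : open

;; 11. stack.push(east) : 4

;; 12. maze.move(east) : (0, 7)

;; 13. maze.sense(south) : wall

;; 14. stack.pop() : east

;; 15. maze.move(west) : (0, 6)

;; 16. maze.sense(south) : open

;; 17. stack.push(south) : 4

;; 18. maze.move(south) : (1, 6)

;; 19. maze.sense(south) : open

;; 20. stack.push(south) : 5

;; 21. maze.move(south) : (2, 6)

;; 22. maze.sense(east) : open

;; 23. stack.push(east) : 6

;; 24. maze.move(east) : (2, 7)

;; 25. maze.sense(south) : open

;; 26. stack.push(south) : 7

;; 27. maze.move(south) : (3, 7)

;; 28. maze.sense(south) : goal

;; 29. maze.move(south) : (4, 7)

Answer: (4, 7)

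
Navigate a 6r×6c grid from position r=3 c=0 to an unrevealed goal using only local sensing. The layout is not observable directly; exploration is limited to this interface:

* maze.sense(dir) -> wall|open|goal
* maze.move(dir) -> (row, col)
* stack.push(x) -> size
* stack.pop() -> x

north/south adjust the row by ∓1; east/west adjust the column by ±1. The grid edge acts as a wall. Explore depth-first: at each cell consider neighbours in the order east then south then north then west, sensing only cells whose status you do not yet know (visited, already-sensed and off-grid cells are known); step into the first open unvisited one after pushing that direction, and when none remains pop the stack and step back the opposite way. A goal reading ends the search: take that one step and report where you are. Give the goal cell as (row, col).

! maze.sense(east) == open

! stack.push(east) == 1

! maze.move(east) == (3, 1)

! maze.sense(east) == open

! stack.push(east) == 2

! maze.move(east) == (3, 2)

! maze.sense(east) == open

! stack.push(east) == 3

! maze.move(east) == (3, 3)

! maze.sense(east) == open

! stack.push(east) == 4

! maze.move(east) == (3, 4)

! maze.sense(east) == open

! stack.push(east) == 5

! maze.move(east) == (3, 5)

! maze.sense(south) == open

! stack.push(south) == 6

! maze.move(south) == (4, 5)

! maze.sense(south) == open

! stack.push(south) == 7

! maze.move(south) == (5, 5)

! maze.sense(west) == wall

! stack.pop() == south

! maze.move(north) == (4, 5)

! maze.sense(west) == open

! stack.push(west) == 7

! maze.move(west) == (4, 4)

! maze.sense(west) == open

! stack.push(west) == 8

! maze.move(west) == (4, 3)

! maze.sense(south) == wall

! maze.sense(west) == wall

! stack.pop() == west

! maze.move(east) == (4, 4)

! stack.pop() == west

! maze.move(east) == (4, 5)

! stack.pop() == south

! maze.move(north) == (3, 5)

! maze.sense(north) == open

! stack.push(north) == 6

! maze.move(north) == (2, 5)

! maze.sense(north) == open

! stack.push(north) == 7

! maze.move(north) == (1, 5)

! maze.sense(north) == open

! stack.push(north) == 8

! maze.move(north) == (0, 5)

! maze.sense(west) == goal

! maze.move(west) == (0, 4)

Answer: (0, 4)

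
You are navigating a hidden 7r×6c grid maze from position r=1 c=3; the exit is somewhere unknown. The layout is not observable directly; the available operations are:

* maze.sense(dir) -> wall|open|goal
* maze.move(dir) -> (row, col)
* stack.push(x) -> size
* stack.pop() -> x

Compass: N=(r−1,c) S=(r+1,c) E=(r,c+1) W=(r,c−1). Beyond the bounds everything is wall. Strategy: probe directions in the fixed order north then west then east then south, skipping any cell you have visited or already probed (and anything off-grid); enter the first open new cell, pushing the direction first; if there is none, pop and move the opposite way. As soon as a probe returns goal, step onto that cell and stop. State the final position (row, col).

% sense dir='north'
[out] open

% push x='north'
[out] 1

% move dir='north'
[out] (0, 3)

% sense dir='west'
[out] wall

% sense dir='east'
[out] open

% push x='east'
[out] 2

% move dir='east'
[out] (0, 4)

% sense dir='east'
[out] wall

% sense dir='south'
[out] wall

% pop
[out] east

% move dir='west'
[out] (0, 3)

% pop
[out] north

% move dir='south'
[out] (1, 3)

% sense dir='west'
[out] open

% push x='west'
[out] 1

% move dir='west'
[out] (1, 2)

% sense dir='west'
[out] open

% push x='west'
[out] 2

% move dir='west'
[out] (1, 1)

% sense dir='north'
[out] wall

% sense dir='west'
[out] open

% push x='west'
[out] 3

% move dir='west'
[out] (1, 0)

% sense dir='north'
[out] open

% push x='north'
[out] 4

% move dir='north'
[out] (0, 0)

% pop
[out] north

% move dir='south'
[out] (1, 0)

% sense dir='south'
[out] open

% push x='south'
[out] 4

% move dir='south'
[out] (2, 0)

% sense dir='east'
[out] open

% push x='east'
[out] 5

% move dir='east'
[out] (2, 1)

% sense dir='east'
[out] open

% push x='east'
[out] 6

% move dir='east'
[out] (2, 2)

% sense dir='east'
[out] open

% push x='east'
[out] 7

% move dir='east'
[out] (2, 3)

% sense dir='east'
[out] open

% push x='east'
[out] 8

% move dir='east'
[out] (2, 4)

% sense dir='east'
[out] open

% push x='east'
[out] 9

% move dir='east'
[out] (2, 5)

% sense dir='north'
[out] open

% push x='north'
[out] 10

% move dir='north'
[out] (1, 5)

% pop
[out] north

% move dir='south'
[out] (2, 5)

% sense dir='south'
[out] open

% push x='south'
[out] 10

% move dir='south'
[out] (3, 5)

% sense dir='west'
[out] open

% push x='west'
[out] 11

% move dir='west'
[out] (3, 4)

% sense dir='west'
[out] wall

% sense dir='south'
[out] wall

% pop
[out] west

% move dir='east'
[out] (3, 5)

% sense dir='south'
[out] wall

% pop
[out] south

% move dir='north'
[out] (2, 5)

% pop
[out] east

% move dir='west'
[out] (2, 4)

% pop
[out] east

% move dir='west'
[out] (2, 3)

% pop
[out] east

% move dir='west'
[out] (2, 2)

% sense dir='south'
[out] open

% push x='south'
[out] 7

% move dir='south'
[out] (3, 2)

% sense dir='west'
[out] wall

% sense dir='south'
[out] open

% push x='south'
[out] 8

% move dir='south'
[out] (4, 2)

% sense dir='west'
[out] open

% push x='west'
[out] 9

% move dir='west'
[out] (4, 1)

% sense dir='west'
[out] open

% push x='west'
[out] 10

% move dir='west'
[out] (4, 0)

% sense dir='north'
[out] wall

% sense dir='south'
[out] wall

% pop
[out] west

% move dir='east'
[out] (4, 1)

% sense dir='south'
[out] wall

% pop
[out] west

% move dir='east'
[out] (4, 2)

% sense dir='east'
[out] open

% push x='east'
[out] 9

% move dir='east'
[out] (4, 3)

% sense dir='south'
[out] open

% push x='south'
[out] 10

% move dir='south'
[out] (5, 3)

% sense dir='west'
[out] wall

% sense dir='east'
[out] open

% push x='east'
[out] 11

% move dir='east'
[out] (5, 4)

% sense dir='east'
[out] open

% push x='east'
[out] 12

% move dir='east'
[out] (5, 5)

% sense dir='south'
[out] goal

% move dir='south'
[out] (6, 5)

Answer: (6, 5)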